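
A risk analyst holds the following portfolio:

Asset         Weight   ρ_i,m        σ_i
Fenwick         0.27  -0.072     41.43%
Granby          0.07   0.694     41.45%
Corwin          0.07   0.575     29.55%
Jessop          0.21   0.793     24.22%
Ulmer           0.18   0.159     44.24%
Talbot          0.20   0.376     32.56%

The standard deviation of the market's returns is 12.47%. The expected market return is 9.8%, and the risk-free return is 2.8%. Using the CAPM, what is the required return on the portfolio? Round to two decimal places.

β_Fenwick = -0.072 × 41.43% / 12.47% = -0.2392
β_Granby = 0.694 × 41.45% / 12.47% = 2.3068
β_Corwin = 0.575 × 29.55% / 12.47% = 1.3626
β_Jessop = 0.793 × 24.22% / 12.47% = 1.5402
β_Ulmer = 0.159 × 44.24% / 12.47% = 0.5641
β_Talbot = 0.376 × 32.56% / 12.47% = 0.9818
β_P = Σ w_i β_i = 0.27×-0.2392 + 0.07×2.3068 + 0.07×1.3626 + 0.21×1.5402 + 0.18×0.5641 + 0.20×0.9818 = 0.8136
MRP = 9.8% − 2.8% = 7.00%
E(R_P) = R_f + β_P × MRP = 2.8% + 0.8136 × 7.0% = 8.50%

8.50%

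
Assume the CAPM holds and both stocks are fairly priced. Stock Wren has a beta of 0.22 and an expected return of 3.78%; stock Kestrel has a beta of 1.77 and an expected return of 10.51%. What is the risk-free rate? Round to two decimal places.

Both satisfy E(R) = R_f + β·MRP, so the slope of the SML is
MRP = (10.51% − 3.78%) / (1.77 − 0.22) = 6.73% / 1.55 = 4.3419%
R_f = E(R_Wren) − β_Wren·MRP = 3.78% − 0.22 × 4.3419% = 2.8248%

2.82%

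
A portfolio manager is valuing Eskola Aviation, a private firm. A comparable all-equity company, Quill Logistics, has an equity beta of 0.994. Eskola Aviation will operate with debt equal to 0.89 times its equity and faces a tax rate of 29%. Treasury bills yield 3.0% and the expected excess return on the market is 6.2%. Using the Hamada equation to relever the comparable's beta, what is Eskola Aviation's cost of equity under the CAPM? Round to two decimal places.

β_L = β_U × [1 + (1 − t)(D/E)] = 0.994 × [1 + (1 − 0.29) × 0.89]
    = 0.994 × [1 + 0.71 × 0.89] = 0.994 × 1.6319 = 1.6221
E(R) = R_f + β_L × MRP = 3.0% + 1.6221 × 6.2% = 13.06%

13.06%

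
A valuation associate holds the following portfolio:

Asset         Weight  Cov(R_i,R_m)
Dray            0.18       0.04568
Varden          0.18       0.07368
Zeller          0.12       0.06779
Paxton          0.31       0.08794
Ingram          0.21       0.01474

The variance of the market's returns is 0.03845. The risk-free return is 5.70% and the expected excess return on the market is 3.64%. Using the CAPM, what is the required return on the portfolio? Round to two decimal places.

11.38%

β_Dray = 0.04568 / 0.03845 = 1.1880
β_Varden = 0.07368 / 0.03845 = 1.9163
β_Zeller = 0.06779 / 0.03845 = 1.7631
β_Paxton = 0.08794 / 0.03845 = 2.2871
β_Ingram = 0.01474 / 0.03845 = 0.3834
β_P = Σ w_i β_i = 0.18×1.1880 + 0.18×1.9163 + 0.12×1.7631 + 0.31×2.2871 + 0.21×0.3834 = 1.5599
E(R_P) = R_f + β_P × MRP = 5.70% + 1.5599 × 3.64% = 11.38%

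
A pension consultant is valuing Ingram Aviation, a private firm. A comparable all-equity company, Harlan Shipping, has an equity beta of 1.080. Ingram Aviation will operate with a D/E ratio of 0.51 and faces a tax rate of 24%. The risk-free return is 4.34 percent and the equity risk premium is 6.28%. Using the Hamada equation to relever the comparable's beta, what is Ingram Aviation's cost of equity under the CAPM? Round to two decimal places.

13.75%

β_L = β_U × [1 + (1 − t)(D/E)] = 1.080 × [1 + (1 − 0.24) × 0.51]
    = 1.080 × [1 + 0.76 × 0.51] = 1.080 × 1.3876 = 1.4986
E(R) = R_f + β_L × MRP = 4.34% + 1.4986 × 6.28% = 13.75%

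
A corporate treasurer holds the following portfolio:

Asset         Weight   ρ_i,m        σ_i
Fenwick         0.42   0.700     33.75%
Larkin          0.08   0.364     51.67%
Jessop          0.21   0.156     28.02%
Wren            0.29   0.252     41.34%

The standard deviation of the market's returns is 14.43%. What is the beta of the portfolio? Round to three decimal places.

1.065

β_Fenwick = 0.700 × 33.75% / 14.43% = 1.6372
β_Larkin = 0.364 × 51.67% / 14.43% = 1.3034
β_Jessop = 0.156 × 28.02% / 14.43% = 0.3029
β_Wren = 0.252 × 41.34% / 14.43% = 0.7219
β_P = Σ w_i β_i = 0.42×1.6372 + 0.08×1.3034 + 0.21×0.3029 + 0.29×0.7219 = 1.0649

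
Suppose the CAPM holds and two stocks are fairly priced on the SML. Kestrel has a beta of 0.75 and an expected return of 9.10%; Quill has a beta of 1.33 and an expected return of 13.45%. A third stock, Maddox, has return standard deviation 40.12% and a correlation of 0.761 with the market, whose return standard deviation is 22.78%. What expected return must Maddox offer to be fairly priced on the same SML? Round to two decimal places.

MRP = (13.45% − 9.10%) / (1.33 − 0.75) = 7.5000%
R_f = 9.10% − 0.75 × 7.5000% = 3.4750%
β_Maddox = ρ·σ_i/σ_m = 0.761 × 40.12 / 22.78 = 1.3403
E(R_Maddox) = R_f + β × MRP = 3.4750% + 1.3403 × 7.5000% = 13.53%

13.53%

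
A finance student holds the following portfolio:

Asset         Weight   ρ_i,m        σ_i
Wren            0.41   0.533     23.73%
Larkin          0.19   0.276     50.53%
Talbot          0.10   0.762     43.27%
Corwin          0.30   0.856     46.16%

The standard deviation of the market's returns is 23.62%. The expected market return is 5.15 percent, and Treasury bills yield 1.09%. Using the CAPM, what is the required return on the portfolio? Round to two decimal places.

5.04%

β_Wren = 0.533 × 23.73% / 23.62% = 0.5355
β_Larkin = 0.276 × 50.53% / 23.62% = 0.5904
β_Talbot = 0.762 × 43.27% / 23.62% = 1.3959
β_Corwin = 0.856 × 46.16% / 23.62% = 1.6729
β_P = Σ w_i β_i = 0.41×0.5355 + 0.19×0.5904 + 0.10×1.3959 + 0.30×1.6729 = 0.9732
MRP = 5.15% − 1.09% = 4.06%
E(R_P) = R_f + β_P × MRP = 1.09% + 0.9732 × 4.06% = 5.04%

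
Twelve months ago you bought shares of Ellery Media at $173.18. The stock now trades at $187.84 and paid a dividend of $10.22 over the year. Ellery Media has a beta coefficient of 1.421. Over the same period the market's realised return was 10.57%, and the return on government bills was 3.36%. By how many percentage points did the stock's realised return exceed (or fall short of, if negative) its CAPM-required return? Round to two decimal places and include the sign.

Realised HPR = (P1 + D1 − P0) / P0 = (187.84 + 10.22 − 173.18) / 173.18 = 24.88 / 173.18 = 14.3666%
MRP = 10.57% − 3.36% = 7.21%
CAPM required = R_f + β·MRP = 3.36% + 1.421 × 7.21% = 13.60541%
α = realised − required = 14.3666% − 13.60541% = +0.76%

+0.76%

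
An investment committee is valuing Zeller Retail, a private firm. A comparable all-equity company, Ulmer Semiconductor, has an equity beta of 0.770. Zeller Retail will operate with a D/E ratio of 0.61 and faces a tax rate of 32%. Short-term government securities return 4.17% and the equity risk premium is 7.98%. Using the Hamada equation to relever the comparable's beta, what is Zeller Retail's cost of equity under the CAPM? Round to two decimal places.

β_L = β_U × [1 + (1 − t)(D/E)] = 0.770 × [1 + (1 − 0.32) × 0.61]
    = 0.770 × [1 + 0.68 × 0.61] = 0.770 × 1.4148 = 1.0894
E(R) = R_f + β_L × MRP = 4.17% + 1.0894 × 7.98% = 12.86%

12.86%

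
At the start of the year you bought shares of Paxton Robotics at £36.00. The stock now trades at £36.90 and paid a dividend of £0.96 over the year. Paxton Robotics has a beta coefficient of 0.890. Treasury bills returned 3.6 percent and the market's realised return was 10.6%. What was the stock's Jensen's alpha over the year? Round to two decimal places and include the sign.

-4.66%

Realised HPR = (P1 + D1 − P0) / P0 = (36.90 + 0.96 − 36.00) / 36.00 = 1.86 / 36.00 = 5.1667%
MRP = 10.6% − 3.6% = 7.00%
CAPM required = R_f + β·MRP = 3.6% + 0.890 × 7.0% = 9.8300%
α = realised − required = 5.1667% − 9.8300% = -4.66%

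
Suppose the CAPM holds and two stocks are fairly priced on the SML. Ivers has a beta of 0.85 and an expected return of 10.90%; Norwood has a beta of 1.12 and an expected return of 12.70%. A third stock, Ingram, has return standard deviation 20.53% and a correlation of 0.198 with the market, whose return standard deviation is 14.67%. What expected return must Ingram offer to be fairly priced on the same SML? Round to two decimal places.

MRP = (12.70% − 10.90%) / (1.12 − 0.85) = 6.6667%
R_f = 10.90% − 0.85 × 6.6667% = 5.2333%
β_Ingram = ρ·σ_i/σ_m = 0.198 × 20.53 / 14.67 = 0.2771
E(R_Ingram) = R_f + β × MRP = 5.2333% + 0.2771 × 6.6667% = 7.08%

7.08%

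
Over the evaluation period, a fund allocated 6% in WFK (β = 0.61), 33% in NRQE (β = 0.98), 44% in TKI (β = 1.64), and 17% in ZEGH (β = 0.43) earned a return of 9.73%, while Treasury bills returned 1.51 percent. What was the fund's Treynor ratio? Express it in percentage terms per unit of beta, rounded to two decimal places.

7.12%

β_P = 0.06×0.61 + 0.33×0.98 + 0.44×1.64 + 0.17×0.43 = 1.1547
Treynor = (R_P − R_f) / β_P = (9.73% − 1.51%) / 1.1547 = 8.22% / 1.1547 = 7.12%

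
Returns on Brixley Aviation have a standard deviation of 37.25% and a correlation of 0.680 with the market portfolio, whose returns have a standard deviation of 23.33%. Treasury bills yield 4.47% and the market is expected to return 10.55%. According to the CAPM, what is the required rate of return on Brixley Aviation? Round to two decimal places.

β = ρ × σ_i / σ_m = 0.680 × 37.25% / 23.33% = 1.0857
MRP = 10.55% − 4.47% = 6.08%
E(R) = 4.47% + 1.0857 × 6.08% = 11.07%

11.07%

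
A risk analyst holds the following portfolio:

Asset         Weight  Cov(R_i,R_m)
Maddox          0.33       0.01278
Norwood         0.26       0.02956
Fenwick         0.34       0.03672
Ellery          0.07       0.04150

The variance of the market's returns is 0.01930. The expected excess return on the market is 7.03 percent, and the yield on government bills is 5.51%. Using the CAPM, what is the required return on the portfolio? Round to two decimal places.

15.45%

β_Maddox = 0.01278 / 0.01930 = 0.6622
β_Norwood = 0.02956 / 0.01930 = 1.5316
β_Fenwick = 0.03672 / 0.01930 = 1.9026
β_Ellery = 0.04150 / 0.01930 = 2.1503
β_P = Σ w_i β_i = 0.33×0.6622 + 0.26×1.5316 + 0.34×1.9026 + 0.07×2.1503 = 1.4141
E(R_P) = R_f + β_P × MRP = 5.51% + 1.4141 × 7.03% = 15.45%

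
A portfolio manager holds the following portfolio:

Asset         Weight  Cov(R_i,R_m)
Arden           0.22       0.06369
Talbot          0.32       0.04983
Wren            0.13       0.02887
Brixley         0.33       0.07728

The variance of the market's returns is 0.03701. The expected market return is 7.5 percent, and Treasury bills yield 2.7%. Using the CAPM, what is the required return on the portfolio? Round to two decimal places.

β_Arden = 0.06369 / 0.03701 = 1.7209
β_Talbot = 0.04983 / 0.03701 = 1.3464
β_Wren = 0.02887 / 0.03701 = 0.7801
β_Brixley = 0.07728 / 0.03701 = 2.0881
β_P = Σ w_i β_i = 0.22×1.7209 + 0.32×1.3464 + 0.13×0.7801 + 0.33×2.0881 = 1.5999
MRP = 7.5% − 2.7% = 4.80%
E(R_P) = R_f + β_P × MRP = 2.7% + 1.5999 × 4.8% = 10.38%

10.38%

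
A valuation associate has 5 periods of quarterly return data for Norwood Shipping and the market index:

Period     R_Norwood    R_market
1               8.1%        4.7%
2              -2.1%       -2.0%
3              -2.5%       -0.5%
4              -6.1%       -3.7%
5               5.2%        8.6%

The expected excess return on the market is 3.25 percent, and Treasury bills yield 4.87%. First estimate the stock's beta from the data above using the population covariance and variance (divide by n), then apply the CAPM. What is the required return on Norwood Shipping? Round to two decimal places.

Mean R_i = (8.1 − 2.1 − 2.5 − 6.1 + 5.2) / 5 = 0.5200%
Mean R_m = (4.7 − 2.0 − 0.5 − 3.7 + 8.6) / 5 = 1.4200%
Σ(R_i − R̄_i)(R_m − R̄_m) = 107.1180  ⇒  Cov = 107.1180 / 5 = 21.4236
Σ(R_m − R̄_m)² = 103.9080  ⇒  Var(R_m) = 103.9080 / 5 = 20.7816
β = Cov / Var(R_m) = 21.4236 / 20.7816 = 1.0309
E(R) = R_f + β × MRP = 4.87% + 1.0309 × 3.25% = 8.22%

8.22%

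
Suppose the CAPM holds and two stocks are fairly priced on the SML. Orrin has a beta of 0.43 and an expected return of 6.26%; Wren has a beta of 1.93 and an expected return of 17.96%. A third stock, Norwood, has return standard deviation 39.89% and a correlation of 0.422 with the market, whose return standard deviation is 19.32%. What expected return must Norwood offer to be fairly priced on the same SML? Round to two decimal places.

9.70%

MRP = (17.96% − 6.26%) / (1.93 − 0.43) = 7.8000%
R_f = 6.26% − 0.43 × 7.8000% = 2.9060%
β_Norwood = ρ·σ_i/σ_m = 0.422 × 39.89 / 19.32 = 0.8713
E(R_Norwood) = R_f + β × MRP = 2.9060% + 0.8713 × 7.8000% = 9.70%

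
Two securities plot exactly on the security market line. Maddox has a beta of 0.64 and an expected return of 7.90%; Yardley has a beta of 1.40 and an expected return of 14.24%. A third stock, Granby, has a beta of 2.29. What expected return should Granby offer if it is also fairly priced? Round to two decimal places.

21.66%

MRP (SML slope) = (14.24% − 7.90%) / (1.40 − 0.64) = 6.34% / 0.76 = 8.3421%
R_f (intercept) = 7.90% − 0.64 × 8.3421% = 2.5611%
E(R_Granby) = R_f + β × MRP = 2.5611% + 2.29 × 8.3421% = 21.66%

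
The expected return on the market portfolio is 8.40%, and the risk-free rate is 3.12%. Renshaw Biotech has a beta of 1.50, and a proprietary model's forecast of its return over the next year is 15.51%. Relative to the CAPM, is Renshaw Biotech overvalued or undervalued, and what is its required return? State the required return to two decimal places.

Undervalued; required return 11.04%

MRP = 8.40% − 3.12% = 5.28%
Required return = R_f + β·MRP = 3.12% + 1.50 × 5.28% = 11.04%
Forecast 15.51% > required 11.04% → the stock plots above the SML → undervalued.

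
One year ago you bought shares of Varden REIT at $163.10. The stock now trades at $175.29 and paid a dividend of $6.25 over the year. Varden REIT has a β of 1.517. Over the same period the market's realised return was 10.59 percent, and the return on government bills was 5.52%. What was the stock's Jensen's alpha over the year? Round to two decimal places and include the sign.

-1.91%

Realised HPR = (P1 + D1 − P0) / P0 = (175.29 + 6.25 − 163.10) / 163.10 = 18.44 / 163.10 = 11.3059%
MRP = 10.59% − 5.52% = 5.07%
CAPM required = R_f + β·MRP = 5.52% + 1.517 × 5.07% = 13.21119%
α = realised − required = 11.3059% − 13.21119% = -1.91%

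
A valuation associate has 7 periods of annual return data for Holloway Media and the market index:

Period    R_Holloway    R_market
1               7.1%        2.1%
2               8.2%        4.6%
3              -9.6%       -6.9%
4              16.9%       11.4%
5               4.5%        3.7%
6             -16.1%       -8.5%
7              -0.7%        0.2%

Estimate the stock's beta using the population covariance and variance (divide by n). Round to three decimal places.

Mean R_i = (7.1 + 8.2 − 9.6 + 16.9 + 4.5 − 16.1 − 0.7) / 7 = 1.4714%
Mean R_m = (2.1 + 4.6 − 6.9 + 11.4 + 3.7 − 8.5 + 0.2) / 7 = 0.9429%
Σ(R_i − R̄_i)(R_m − R̄_m) = 455.1786  ⇒  Cov = 455.1786 / 7 = 65.0255
Σ(R_m − R̄_m)² = 282.8971  ⇒  Var(R_m) = 282.8971 / 7 = 40.4139
β = Cov / Var(R_m) = 65.0255 / 40.4139 = 1.6090

1.609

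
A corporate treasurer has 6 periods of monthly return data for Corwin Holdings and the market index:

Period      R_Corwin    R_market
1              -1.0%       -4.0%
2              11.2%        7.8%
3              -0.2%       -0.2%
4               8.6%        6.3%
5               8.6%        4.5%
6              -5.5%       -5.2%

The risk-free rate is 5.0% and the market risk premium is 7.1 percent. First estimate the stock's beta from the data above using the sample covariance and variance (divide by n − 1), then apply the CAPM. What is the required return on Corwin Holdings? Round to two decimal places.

13.52%

Mean R_i = (-1.0 + 11.2 − 0.2 + 8.6 + 8.6 − 5.5) / 6 = 3.6167%
Mean R_m = (-4.0 + 7.8 − 0.2 + 6.3 + 4.5 − 5.2) / 6 = 1.5333%
Σ(R_i − R̄_i)(R_m − R̄_m) = 179.6067  ⇒  Cov = 179.6067 / 5 = 35.9213
Σ(R_m − R̄_m)² = 149.7533  ⇒  Var(R_m) = 149.7533 / 5 = 29.9507
β = Cov / Var(R_m) = 35.9213 / 29.9507 = 1.1993
E(R) = R_f + β × MRP = 5.0% + 1.1993 × 7.1% = 13.52%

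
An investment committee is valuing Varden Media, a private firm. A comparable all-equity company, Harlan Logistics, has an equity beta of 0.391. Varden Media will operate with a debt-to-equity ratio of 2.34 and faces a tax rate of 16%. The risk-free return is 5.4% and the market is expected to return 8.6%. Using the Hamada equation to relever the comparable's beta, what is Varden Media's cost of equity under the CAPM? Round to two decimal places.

β_L = β_U × [1 + (1 − t)(D/E)] = 0.391 × [1 + (1 − 0.16) × 2.34]
    = 0.391 × [1 + 0.84 × 2.34] = 0.391 × 2.9656 = 1.1595
MRP = 8.6% − 5.4% = 3.20%
E(R) = R_f + β_L × MRP = 5.4% + 1.1595 × 3.2% = 9.11%

9.11%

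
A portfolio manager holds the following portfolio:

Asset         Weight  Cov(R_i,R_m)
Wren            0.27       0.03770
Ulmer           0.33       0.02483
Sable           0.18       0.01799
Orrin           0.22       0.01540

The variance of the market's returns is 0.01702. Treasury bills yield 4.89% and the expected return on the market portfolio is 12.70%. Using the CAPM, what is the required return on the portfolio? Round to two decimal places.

β_Wren = 0.03770 / 0.01702 = 2.2150
β_Ulmer = 0.02483 / 0.01702 = 1.4589
β_Sable = 0.01799 / 0.01702 = 1.0570
β_Orrin = 0.01540 / 0.01702 = 0.9048
β_P = Σ w_i β_i = 0.27×2.2150 + 0.33×1.4589 + 0.18×1.0570 + 0.22×0.9048 = 1.4688
MRP = 12.70% − 4.89% = 7.81%
E(R_P) = R_f + β_P × MRP = 4.89% + 1.4688 × 7.81% = 16.36%

16.36%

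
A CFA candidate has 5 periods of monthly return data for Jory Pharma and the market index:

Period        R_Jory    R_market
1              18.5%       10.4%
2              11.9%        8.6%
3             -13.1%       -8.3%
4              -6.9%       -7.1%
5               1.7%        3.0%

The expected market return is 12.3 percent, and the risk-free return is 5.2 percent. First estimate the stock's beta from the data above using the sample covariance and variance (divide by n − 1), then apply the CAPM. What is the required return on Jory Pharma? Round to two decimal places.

15.59%

Mean R_i = (18.5 + 11.9 − 13.1 − 6.9 + 1.7) / 5 = 2.4200%
Mean R_m = (10.4 + 8.6 − 8.3 − 7.1 + 3.0) / 5 = 1.3200%
Σ(R_i − R̄_i)(R_m − R̄_m) = 441.5880  ⇒  Cov = 441.5880 / 4 = 110.3970
Σ(R_m − R̄_m)² = 301.7080  ⇒  Var(R_m) = 301.7080 / 4 = 75.4270
β = Cov / Var(R_m) = 110.3970 / 75.4270 = 1.4636
MRP = 12.3% − 5.2% = 7.10%
E(R) = R_f + β × MRP = 5.2% + 1.4636 × 7.1% = 15.59%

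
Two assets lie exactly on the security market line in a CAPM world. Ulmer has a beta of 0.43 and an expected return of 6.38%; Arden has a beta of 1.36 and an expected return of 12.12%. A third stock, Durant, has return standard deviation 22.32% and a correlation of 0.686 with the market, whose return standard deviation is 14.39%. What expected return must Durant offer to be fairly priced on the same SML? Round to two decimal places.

MRP = (12.12% − 6.38%) / (1.36 − 0.43) = 6.1720%
R_f = 6.38% − 0.43 × 6.1720% = 3.7260%
β_Durant = ρ·σ_i/σ_m = 0.686 × 22.32 / 14.39 = 1.0640
E(R_Durant) = R_f + β × MRP = 3.7260% + 1.0640 × 6.1720% = 10.29%

10.29%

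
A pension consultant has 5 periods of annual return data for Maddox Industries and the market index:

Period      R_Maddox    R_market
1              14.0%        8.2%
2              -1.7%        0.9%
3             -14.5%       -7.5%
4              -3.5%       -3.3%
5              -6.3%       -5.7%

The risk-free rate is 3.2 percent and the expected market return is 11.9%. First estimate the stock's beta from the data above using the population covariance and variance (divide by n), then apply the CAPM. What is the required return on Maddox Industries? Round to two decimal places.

Mean R_i = (14.0 − 1.7 − 14.5 − 3.5 − 6.3) / 5 = -2.4000%
Mean R_m = (8.2 + 0.9 − 7.5 − 3.3 − 5.7) / 5 = -1.4800%
Σ(R_i − R̄_i)(R_m − R̄_m) = 251.7200  ⇒  Cov = 251.7200 / 5 = 50.3440
Σ(R_m − R̄_m)² = 156.7280  ⇒  Var(R_m) = 156.7280 / 5 = 31.3456
β = Cov / Var(R_m) = 50.3440 / 31.3456 = 1.6061
MRP = 11.9% − 3.2% = 8.70%
E(R) = R_f + β × MRP = 3.2% + 1.6061 × 8.7% = 17.17%

17.17%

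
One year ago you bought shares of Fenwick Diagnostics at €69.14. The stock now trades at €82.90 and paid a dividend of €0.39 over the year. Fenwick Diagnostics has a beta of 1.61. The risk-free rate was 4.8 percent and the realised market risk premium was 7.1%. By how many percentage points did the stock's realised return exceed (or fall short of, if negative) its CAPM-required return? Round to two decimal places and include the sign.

+4.23%

Realised HPR = (P1 + D1 − P0) / P0 = (82.90 + 0.39 − 69.14) / 69.14 = 14.15 / 69.14 = 20.4657%
CAPM required = R_f + β·MRP = 4.8% + 1.61 × 7.1% = 16.2310%
α = realised − required = 20.4657% − 16.2310% = +4.23%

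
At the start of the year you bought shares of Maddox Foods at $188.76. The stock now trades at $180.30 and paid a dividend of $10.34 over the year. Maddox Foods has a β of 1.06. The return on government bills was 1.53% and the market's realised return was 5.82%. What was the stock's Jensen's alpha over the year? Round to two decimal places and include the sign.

-5.08%

Realised HPR = (P1 + D1 − P0) / P0 = (180.30 + 10.34 − 188.76) / 188.76 = 1.88 / 188.76 = 0.9960%
MRP = 5.82% − 1.53% = 4.29%
CAPM required = R_f + β·MRP = 1.53% + 1.06 × 4.29% = 6.0774%
α = realised − required = 0.9960% − 6.0774% = -5.08%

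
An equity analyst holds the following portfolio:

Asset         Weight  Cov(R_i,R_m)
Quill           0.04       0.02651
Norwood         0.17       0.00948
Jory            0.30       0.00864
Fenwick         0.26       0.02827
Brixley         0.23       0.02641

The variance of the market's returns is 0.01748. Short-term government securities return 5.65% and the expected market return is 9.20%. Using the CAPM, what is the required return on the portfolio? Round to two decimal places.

9.45%

β_Quill = 0.02651 / 0.01748 = 1.5166
β_Norwood = 0.00948 / 0.01748 = 0.5423
β_Jory = 0.00864 / 0.01748 = 0.4943
β_Fenwick = 0.02827 / 0.01748 = 1.6173
β_Brixley = 0.02641 / 0.01748 = 1.5109
β_P = Σ w_i β_i = 0.04×1.5166 + 0.17×0.5423 + 0.30×0.4943 + 0.26×1.6173 + 0.23×1.5109 = 1.0692
MRP = 9.20% − 5.65% = 3.55%
E(R_P) = R_f + β_P × MRP = 5.65% + 1.0692 × 3.55% = 9.45%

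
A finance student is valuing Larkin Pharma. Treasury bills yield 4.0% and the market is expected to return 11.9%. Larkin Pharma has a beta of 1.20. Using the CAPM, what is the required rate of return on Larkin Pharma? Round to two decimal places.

13.48%

Market risk premium = E(R_m) − R_f = 11.9% − 4.0% = 7.90%
E(R) = R_f + β × MRP = 4.0% + 1.20 × 7.9% = 13.48%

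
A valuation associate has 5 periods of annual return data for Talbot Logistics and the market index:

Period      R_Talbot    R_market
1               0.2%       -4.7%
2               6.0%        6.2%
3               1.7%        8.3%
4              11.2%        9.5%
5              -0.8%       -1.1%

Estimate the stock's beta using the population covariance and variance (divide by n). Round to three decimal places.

Mean R_i = (0.2 + 6.0 + 1.7 + 11.2 − 0.8) / 5 = 3.6600%
Mean R_m = (-4.7 + 6.2 + 8.3 + 9.5 − 1.1) / 5 = 3.6400%
Σ(R_i − R̄_i)(R_m − R̄_m) = 91.0380  ⇒  Cov = 91.0380 / 5 = 18.2076
Σ(R_m − R̄_m)² = 154.6320  ⇒  Var(R_m) = 154.6320 / 5 = 30.9264
β = Cov / Var(R_m) = 18.2076 / 30.9264 = 0.5887

0.589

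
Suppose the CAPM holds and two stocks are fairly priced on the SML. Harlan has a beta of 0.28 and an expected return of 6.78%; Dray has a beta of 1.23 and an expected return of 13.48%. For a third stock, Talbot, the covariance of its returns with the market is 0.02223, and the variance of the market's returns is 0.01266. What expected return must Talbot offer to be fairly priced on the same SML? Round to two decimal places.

MRP = (13.48% − 6.78%) / (1.23 − 0.28) = 7.0526%
R_f = 6.78% − 0.28 × 7.0526% = 4.8053%
β_Talbot = Cov / Var(R_m) = 0.02223 / 0.01266 = 1.7559
E(R_Talbot) = R_f + β × MRP = 4.8053% + 1.7559 × 7.0526% = 17.19%

17.19%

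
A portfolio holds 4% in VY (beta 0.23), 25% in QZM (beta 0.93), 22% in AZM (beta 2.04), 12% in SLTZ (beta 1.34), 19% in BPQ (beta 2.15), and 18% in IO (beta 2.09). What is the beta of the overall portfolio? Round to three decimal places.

1.636

β_P = Σ w_i β_i = 0.04×0.23 + 0.25×0.93 + 0.22×2.04 + 0.12×1.34 + 0.19×2.15 + 0.18×2.09 = 1.6360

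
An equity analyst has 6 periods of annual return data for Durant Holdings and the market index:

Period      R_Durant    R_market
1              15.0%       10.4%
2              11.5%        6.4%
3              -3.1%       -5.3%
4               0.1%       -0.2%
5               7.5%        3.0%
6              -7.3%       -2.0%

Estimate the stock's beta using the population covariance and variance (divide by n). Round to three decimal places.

1.421

Mean R_i = (15.0 + 11.5 − 3.1 + 0.1 + 7.5 − 7.3) / 6 = 3.9500%
Mean R_m = (10.4 + 6.4 − 5.3 − 0.2 + 3.0 − 2.0) / 6 = 2.0500%
Σ(R_i − R̄_i)(R_m − R̄_m) = 234.5250  ⇒  Cov = 234.5250 / 6 = 39.0875
Σ(R_m − R̄_m)² = 165.0350  ⇒  Var(R_m) = 165.0350 / 6 = 27.5058
β = Cov / Var(R_m) = 39.0875 / 27.5058 = 1.4211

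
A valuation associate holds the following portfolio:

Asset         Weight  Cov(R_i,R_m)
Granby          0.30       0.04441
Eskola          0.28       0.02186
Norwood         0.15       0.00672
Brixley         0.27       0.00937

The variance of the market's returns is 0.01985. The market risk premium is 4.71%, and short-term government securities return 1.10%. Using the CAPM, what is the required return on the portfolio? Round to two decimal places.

6.55%

β_Granby = 0.04441 / 0.01985 = 2.2373
β_Eskola = 0.02186 / 0.01985 = 1.1013
β_Norwood = 0.00672 / 0.01985 = 0.3385
β_Brixley = 0.00937 / 0.01985 = 0.4720
β_P = Σ w_i β_i = 0.30×2.2373 + 0.28×1.1013 + 0.15×0.3385 + 0.27×0.4720 = 1.1578
E(R_P) = R_f + β_P × MRP = 1.10% + 1.1578 × 4.71% = 6.55%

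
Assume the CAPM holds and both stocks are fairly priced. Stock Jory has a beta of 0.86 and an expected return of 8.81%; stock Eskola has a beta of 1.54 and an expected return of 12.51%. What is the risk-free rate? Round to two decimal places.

4.13%

Both satisfy E(R) = R_f + β·MRP, so the slope of the SML is
MRP = (12.51% − 8.81%) / (1.54 − 0.86) = 3.70% / 0.68 = 5.4412%
R_f = E(R_Jory) − β_Jory·MRP = 8.81% − 0.86 × 5.4412% = 4.1306%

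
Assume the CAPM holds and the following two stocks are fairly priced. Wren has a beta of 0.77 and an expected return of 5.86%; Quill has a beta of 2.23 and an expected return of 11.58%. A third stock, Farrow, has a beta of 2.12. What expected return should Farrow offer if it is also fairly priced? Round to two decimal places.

11.15%

MRP (SML slope) = (11.58% − 5.86%) / (2.23 − 0.77) = 5.72% / 1.46 = 3.9178%
R_f (intercept) = 5.86% − 0.77 × 3.9178% = 2.8433%
E(R_Farrow) = R_f + β × MRP = 2.8433% + 2.12 × 3.9178% = 11.15%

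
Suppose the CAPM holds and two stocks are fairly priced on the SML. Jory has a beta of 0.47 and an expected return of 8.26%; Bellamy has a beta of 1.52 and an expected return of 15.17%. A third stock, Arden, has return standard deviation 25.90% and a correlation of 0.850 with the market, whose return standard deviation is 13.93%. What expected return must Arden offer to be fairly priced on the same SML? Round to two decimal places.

15.57%

MRP = (15.17% − 8.26%) / (1.52 − 0.47) = 6.5810%
R_f = 8.26% − 0.47 × 6.5810% = 5.1669%
β_Arden = ρ·σ_i/σ_m = 0.850 × 25.90 / 13.93 = 1.5804
E(R_Arden) = R_f + β × MRP = 5.1669% + 1.5804 × 6.5810% = 15.57%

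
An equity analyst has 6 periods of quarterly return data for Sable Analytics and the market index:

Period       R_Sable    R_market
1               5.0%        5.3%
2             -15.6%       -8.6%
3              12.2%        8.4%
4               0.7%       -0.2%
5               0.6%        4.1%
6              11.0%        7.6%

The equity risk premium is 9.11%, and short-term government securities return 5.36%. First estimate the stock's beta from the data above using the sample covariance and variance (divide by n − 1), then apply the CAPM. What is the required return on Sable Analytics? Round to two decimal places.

Mean R_i = (5.0 − 15.6 + 12.2 + 0.7 + 0.6 + 11.0) / 6 = 2.3167%
Mean R_m = (5.3 − 8.6 + 8.4 − 0.2 + 4.1 + 7.6) / 6 = 2.7667%
Σ(R_i − R̄_i)(R_m − R̄_m) = 310.6033  ⇒  Cov = 310.6033 / 5 = 62.1207
Σ(R_m − R̄_m)² = 201.2933  ⇒  Var(R_m) = 201.2933 / 5 = 40.2587
β = Cov / Var(R_m) = 62.1207 / 40.2587 = 1.5430
E(R) = R_f + β × MRP = 5.36% + 1.5430 × 9.11% = 19.42%

19.42%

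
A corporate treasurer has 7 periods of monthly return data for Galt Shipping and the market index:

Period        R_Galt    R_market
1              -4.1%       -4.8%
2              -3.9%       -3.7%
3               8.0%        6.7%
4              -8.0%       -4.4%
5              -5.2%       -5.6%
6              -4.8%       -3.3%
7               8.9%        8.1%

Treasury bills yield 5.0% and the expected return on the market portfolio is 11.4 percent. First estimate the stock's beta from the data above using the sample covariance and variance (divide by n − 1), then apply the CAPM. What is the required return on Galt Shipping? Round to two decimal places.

12.32%

Mean R_i = (-4.1 − 3.9 + 8.0 − 8.0 − 5.2 − 4.8 + 8.9) / 7 = -1.3000%
Mean R_m = (-4.8 − 3.7 + 6.7 − 4.4 − 5.6 − 3.3 + 8.1) / 7 = -1.0000%
Σ(R_i − R̄_i)(R_m − R̄_m) = 230.8600  ⇒  Cov = 230.8600 / 6 = 38.4767
Σ(R_m − R̄_m)² = 201.8400  ⇒  Var(R_m) = 201.8400 / 6 = 33.6400
β = Cov / Var(R_m) = 38.4767 / 33.6400 = 1.1438
MRP = 11.4% − 5.0% = 6.40%
E(R) = R_f + β × MRP = 5.0% + 1.1438 × 6.4% = 12.32%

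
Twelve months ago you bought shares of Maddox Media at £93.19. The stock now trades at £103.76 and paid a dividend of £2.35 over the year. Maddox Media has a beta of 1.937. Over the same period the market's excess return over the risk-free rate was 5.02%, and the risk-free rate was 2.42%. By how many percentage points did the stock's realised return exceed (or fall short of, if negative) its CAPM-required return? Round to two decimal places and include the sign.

Realised HPR = (P1 + D1 − P0) / P0 = (103.76 + 2.35 − 93.19) / 93.19 = 12.92 / 93.19 = 13.8641%
CAPM required = R_f + β·MRP = 2.42% + 1.937 × 5.02% = 12.14374%
α = realised − required = 13.8641% − 12.14374% = +1.72%

+1.72%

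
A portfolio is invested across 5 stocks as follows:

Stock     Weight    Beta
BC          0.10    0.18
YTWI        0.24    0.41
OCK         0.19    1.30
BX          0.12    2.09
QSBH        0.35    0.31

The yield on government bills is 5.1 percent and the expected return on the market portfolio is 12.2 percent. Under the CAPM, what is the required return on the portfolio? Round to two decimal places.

β_P = Σ w_i β_i = 0.10×0.18 + 0.24×0.41 + 0.19×1.30 + 0.12×2.09 + 0.35×0.31 = 0.7227
MRP = 12.2% − 5.1% = 7.10%
E(R_P) = R_f + β_P × MRP = 5.1% + 0.7227 × 7.1% = 10.23%

10.23%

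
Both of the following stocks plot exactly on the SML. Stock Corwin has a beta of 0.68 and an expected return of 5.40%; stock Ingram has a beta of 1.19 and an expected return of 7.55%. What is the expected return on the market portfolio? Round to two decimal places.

Both satisfy E(R) = R_f + β·MRP, so the slope of the SML is
MRP = (7.55% − 5.40%) / (1.19 − 0.68) = 2.15% / 0.51 = 4.2157%
R_f = E(R_Corwin) − β_Corwin·MRP = 5.40% − 0.68 × 4.2157% = 2.5333%
E(R_m) = R_f + MRP = 2.5333% + 4.2157% = 6.75%

6.75%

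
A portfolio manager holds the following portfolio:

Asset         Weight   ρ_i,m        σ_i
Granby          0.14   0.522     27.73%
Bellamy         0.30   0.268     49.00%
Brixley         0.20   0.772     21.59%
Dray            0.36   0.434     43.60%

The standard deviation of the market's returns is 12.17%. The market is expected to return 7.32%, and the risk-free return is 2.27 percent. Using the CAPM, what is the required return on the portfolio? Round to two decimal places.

8.96%

β_Granby = 0.522 × 27.73% / 12.17% = 1.1894
β_Bellamy = 0.268 × 49.00% / 12.17% = 1.0790
β_Brixley = 0.772 × 21.59% / 12.17% = 1.3696
β_Dray = 0.434 × 43.60% / 12.17% = 1.5548
β_P = Σ w_i β_i = 0.14×1.1894 + 0.30×1.0790 + 0.20×1.3696 + 0.36×1.5548 = 1.3239
MRP = 7.32% − 2.27% = 5.05%
E(R_P) = R_f + β_P × MRP = 2.27% + 1.3239 × 5.05% = 8.96%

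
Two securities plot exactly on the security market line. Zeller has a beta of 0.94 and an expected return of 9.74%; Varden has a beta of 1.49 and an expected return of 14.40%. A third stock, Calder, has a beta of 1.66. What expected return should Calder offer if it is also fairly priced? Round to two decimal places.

MRP (SML slope) = (14.40% − 9.74%) / (1.49 − 0.94) = 4.66% / 0.55 = 8.4727%
R_f (intercept) = 9.74% − 0.94 × 8.4727% = 1.7757%
E(R_Calder) = R_f + β × MRP = 1.7757% + 1.66 × 8.4727% = 15.84%

15.84%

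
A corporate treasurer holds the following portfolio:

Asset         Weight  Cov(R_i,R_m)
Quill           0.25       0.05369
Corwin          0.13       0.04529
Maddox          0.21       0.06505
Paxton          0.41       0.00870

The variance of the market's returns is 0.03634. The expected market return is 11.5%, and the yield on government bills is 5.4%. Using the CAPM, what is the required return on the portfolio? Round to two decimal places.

β_Quill = 0.05369 / 0.03634 = 1.4774
β_Corwin = 0.04529 / 0.03634 = 1.2463
β_Maddox = 0.06505 / 0.03634 = 1.7900
β_Paxton = 0.00870 / 0.03634 = 0.2394
β_P = Σ w_i β_i = 0.25×1.4774 + 0.13×1.2463 + 0.21×1.7900 + 0.41×0.2394 = 1.0054
MRP = 11.5% − 5.4% = 6.10%
E(R_P) = R_f + β_P × MRP = 5.4% + 1.0054 × 6.1% = 11.53%

11.53%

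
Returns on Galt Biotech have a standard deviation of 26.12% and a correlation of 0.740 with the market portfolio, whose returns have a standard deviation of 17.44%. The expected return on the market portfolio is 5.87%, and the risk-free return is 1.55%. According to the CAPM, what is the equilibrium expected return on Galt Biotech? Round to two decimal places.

6.34%

β = ρ × σ_i / σ_m = 0.740 × 26.12% / 17.44% = 1.1083
MRP = 5.87% − 1.55% = 4.32%
E(R) = 1.55% + 1.1083 × 4.32% = 6.34%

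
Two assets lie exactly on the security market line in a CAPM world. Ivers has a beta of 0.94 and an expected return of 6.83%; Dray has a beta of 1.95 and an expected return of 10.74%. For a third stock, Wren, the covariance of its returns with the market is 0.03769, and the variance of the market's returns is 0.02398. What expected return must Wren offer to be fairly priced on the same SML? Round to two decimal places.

MRP = (10.74% − 6.83%) / (1.95 − 0.94) = 3.8713%
R_f = 6.83% − 0.94 × 3.8713% = 3.1910%
β_Wren = Cov / Var(R_m) = 0.03769 / 0.02398 = 1.5717
E(R_Wren) = R_f + β × MRP = 3.1910% + 1.5717 × 3.8713% = 9.28%

9.28%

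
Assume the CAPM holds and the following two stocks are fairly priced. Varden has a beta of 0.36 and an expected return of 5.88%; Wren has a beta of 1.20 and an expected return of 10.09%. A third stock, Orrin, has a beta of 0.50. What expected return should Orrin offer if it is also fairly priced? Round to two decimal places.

MRP (SML slope) = (10.09% − 5.88%) / (1.20 − 0.36) = 4.21% / 0.84 = 5.0119%
R_f (intercept) = 5.88% − 0.36 × 5.0119% = 4.0757%
E(R_Orrin) = R_f + β × MRP = 4.0757% + 0.50 × 5.0119% = 6.58%

6.58%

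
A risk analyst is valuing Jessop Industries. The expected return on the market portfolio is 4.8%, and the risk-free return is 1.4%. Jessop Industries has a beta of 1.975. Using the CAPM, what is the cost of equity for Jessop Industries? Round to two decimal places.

Market risk premium = E(R_m) − R_f = 4.8% − 1.4% = 3.40%
E(R) = R_f + β × MRP = 1.4% + 1.975 × 3.4% = 8.12%

8.12%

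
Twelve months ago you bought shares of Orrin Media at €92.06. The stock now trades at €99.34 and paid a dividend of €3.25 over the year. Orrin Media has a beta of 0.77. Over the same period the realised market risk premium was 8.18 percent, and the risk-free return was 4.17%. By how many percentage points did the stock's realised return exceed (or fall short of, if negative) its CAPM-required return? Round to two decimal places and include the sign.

Realised HPR = (P1 + D1 − P0) / P0 = (99.34 + 3.25 − 92.06) / 92.06 = 10.53 / 92.06 = 11.4382%
CAPM required = R_f + β·MRP = 4.17% + 0.77 × 8.18% = 10.4686%
α = realised − required = 11.4382% − 10.4686% = +0.97%

+0.97%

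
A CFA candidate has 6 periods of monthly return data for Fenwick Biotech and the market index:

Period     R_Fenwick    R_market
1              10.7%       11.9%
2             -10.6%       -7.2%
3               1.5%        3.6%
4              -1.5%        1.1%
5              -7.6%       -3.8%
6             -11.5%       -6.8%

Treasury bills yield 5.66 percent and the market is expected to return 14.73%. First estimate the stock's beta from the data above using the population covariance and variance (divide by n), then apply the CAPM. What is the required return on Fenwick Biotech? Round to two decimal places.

16.17%

Mean R_i = (10.7 − 10.6 + 1.5 − 1.5 − 7.6 − 11.5) / 6 = -3.1667%
Mean R_m = (11.9 − 7.2 + 3.6 + 1.1 − 3.8 − 6.8) / 6 = -0.2000%
Σ(R_i − R̄_i)(R_m − R̄_m) = 310.6800  ⇒  Cov = 310.6800 / 6 = 51.7800
Σ(R_m − R̄_m)² = 268.0600  ⇒  Var(R_m) = 268.0600 / 6 = 44.6767
β = Cov / Var(R_m) = 51.7800 / 44.6767 = 1.1590
MRP = 14.73% − 5.66% = 9.07%
E(R) = R_f + β × MRP = 5.66% + 1.1590 × 9.07% = 16.17%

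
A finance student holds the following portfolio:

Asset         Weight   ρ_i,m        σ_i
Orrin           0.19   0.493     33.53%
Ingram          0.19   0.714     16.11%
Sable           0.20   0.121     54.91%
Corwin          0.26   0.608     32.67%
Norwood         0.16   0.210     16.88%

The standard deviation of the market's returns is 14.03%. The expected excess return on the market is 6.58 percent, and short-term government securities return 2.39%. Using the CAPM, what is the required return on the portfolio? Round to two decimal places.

8.20%

β_Orrin = 0.493 × 33.53% / 14.03% = 1.1782
β_Ingram = 0.714 × 16.11% / 14.03% = 0.8199
β_Sable = 0.121 × 54.91% / 14.03% = 0.4736
β_Corwin = 0.608 × 32.67% / 14.03% = 1.4158
β_Norwood = 0.210 × 16.88% / 14.03% = 0.2527
β_P = Σ w_i β_i = 0.19×1.1782 + 0.19×0.8199 + 0.20×0.4736 + 0.26×1.4158 + 0.16×0.2527 = 0.8829
E(R_P) = R_f + β_P × MRP = 2.39% + 0.8829 × 6.58% = 8.20%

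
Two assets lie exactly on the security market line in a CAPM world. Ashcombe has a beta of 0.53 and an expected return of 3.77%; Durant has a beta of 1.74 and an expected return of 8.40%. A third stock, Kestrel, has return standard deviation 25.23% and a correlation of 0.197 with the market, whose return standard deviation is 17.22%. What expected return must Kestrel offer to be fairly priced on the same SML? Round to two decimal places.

MRP = (8.40% − 3.77%) / (1.74 − 0.53) = 3.8264%
R_f = 3.77% − 0.53 × 3.8264% = 1.7420%
β_Kestrel = ρ·σ_i/σ_m = 0.197 × 25.23 / 17.22 = 0.2886
E(R_Kestrel) = R_f + β × MRP = 1.7420% + 0.2886 × 3.8264% = 2.85%

2.85%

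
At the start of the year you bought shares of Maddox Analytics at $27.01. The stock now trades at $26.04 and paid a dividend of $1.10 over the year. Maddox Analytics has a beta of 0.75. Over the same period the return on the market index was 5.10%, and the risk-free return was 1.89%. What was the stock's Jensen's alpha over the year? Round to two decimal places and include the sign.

Realised HPR = (P1 + D1 − P0) / P0 = (26.04 + 1.10 − 27.01) / 27.01 = 0.13 / 27.01 = 0.4813%
MRP = 5.10% − 1.89% = 3.21%
CAPM required = R_f + β·MRP = 1.89% + 0.75 × 3.21% = 4.2975%
α = realised − required = 0.4813% − 4.2975% = -3.82%

-3.82%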